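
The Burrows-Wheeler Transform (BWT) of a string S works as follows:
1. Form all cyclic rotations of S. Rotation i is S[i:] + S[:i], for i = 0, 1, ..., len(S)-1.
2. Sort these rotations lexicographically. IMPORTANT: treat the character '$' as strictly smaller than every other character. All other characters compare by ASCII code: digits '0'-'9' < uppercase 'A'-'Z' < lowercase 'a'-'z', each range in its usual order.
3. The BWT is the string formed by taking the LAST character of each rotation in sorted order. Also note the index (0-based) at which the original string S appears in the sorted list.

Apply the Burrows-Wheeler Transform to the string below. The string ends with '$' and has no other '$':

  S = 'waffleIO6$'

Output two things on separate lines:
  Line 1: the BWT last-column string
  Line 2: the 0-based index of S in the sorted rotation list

Answer: 6OeIwlaff$
9

Derivation:
All 10 rotations (rotation i = S[i:]+S[:i]):
  rot[0] = waffleIO6$
  rot[1] = affleIO6$w
  rot[2] = ffleIO6$wa
  rot[3] = fleIO6$waf
  rot[4] = leIO6$waff
  rot[5] = eIO6$waffl
  rot[6] = IO6$waffle
  rot[7] = O6$waffleI
  rot[8] = 6$waffleIO
  rot[9] = $waffleIO6
Sorted (with $ < everything):
  sorted[0] = $waffleIO6  (last char: '6')
  sorted[1] = 6$waffleIO  (last char: 'O')
  sorted[2] = IO6$waffle  (last char: 'e')
  sorted[3] = O6$waffleI  (last char: 'I')
  sorted[4] = affleIO6$w  (last char: 'w')
  sorted[5] = eIO6$waffl  (last char: 'l')
  sorted[6] = ffleIO6$wa  (last char: 'a')
  sorted[7] = fleIO6$waf  (last char: 'f')
  sorted[8] = leIO6$waff  (last char: 'f')
  sorted[9] = waffleIO6$  (last char: '$')
Last column: 6OeIwlaff$
Original string S is at sorted index 9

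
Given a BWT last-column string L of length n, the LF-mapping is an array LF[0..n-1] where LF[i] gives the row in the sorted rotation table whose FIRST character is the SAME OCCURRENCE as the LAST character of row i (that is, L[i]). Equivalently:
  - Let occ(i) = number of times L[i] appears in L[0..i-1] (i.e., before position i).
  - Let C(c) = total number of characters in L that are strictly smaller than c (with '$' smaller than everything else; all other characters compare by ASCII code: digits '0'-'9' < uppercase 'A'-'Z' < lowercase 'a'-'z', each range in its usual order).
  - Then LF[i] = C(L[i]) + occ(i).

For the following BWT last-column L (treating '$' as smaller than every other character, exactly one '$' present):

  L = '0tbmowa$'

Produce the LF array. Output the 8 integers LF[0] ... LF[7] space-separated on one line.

Char counts: '$':1, '0':1, 'a':1, 'b':1, 'm':1, 'o':1, 't':1, 'w':1
C (first-col start): C('$')=0, C('0')=1, C('a')=2, C('b')=3, C('m')=4, C('o')=5, C('t')=6, C('w')=7
L[0]='0': occ=0, LF[0]=C('0')+0=1+0=1
L[1]='t': occ=0, LF[1]=C('t')+0=6+0=6
L[2]='b': occ=0, LF[2]=C('b')+0=3+0=3
L[3]='m': occ=0, LF[3]=C('m')+0=4+0=4
L[4]='o': occ=0, LF[4]=C('o')+0=5+0=5
L[5]='w': occ=0, LF[5]=C('w')+0=7+0=7
L[6]='a': occ=0, LF[6]=C('a')+0=2+0=2
L[7]='$': occ=0, LF[7]=C('$')+0=0+0=0

Answer: 1 6 3 4 5 7 2 0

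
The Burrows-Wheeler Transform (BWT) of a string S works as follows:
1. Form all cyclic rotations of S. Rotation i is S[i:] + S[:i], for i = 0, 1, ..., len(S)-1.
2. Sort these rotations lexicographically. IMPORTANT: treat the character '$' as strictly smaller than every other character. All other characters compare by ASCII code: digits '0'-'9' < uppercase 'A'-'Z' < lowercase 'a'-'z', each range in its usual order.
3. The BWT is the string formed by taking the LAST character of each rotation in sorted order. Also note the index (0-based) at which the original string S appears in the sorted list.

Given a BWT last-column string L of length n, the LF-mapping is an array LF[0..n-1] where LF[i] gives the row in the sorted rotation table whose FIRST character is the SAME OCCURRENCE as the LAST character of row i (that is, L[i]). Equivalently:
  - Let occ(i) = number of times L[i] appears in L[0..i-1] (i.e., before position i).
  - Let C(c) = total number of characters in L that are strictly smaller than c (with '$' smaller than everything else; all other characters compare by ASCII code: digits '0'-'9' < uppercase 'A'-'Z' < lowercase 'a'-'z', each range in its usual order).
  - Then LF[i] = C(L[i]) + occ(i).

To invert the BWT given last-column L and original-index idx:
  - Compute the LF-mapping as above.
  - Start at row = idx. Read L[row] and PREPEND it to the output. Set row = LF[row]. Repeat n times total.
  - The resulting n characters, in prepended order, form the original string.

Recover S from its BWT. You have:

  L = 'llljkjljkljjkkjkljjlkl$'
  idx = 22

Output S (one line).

Answer: lllkjkjljklljjjljjkkkl$

Derivation:
LF mapping: 15 16 17 1 9 2 18 3 10 19 4 5 11 12 6 13 20 7 8 21 14 22 0
Walk LF starting at row 22, prepending L[row]:
  step 1: row=22, L[22]='$', prepend. Next row=LF[22]=0
  step 2: row=0, L[0]='l', prepend. Next row=LF[0]=15
  step 3: row=15, L[15]='k', prepend. Next row=LF[15]=13
  step 4: row=13, L[13]='k', prepend. Next row=LF[13]=12
  step 5: row=12, L[12]='k', prepend. Next row=LF[12]=11
  step 6: row=11, L[11]='j', prepend. Next row=LF[11]=5
  step 7: row=5, L[5]='j', prepend. Next row=LF[5]=2
  step 8: row=2, L[2]='l', prepend. Next row=LF[2]=17
  step 9: row=17, L[17]='j', prepend. Next row=LF[17]=7
  step 10: row=7, L[7]='j', prepend. Next row=LF[7]=3
  step 11: row=3, L[3]='j', prepend. Next row=LF[3]=1
  step 12: row=1, L[1]='l', prepend. Next row=LF[1]=16
  step 13: row=16, L[16]='l', prepend. Next row=LF[16]=20
  step 14: row=20, L[20]='k', prepend. Next row=LF[20]=14
  step 15: row=14, L[14]='j', prepend. Next row=LF[14]=6
  step 16: row=6, L[6]='l', prepend. Next row=LF[6]=18
  step 17: row=18, L[18]='j', prepend. Next row=LF[18]=8
  step 18: row=8, L[8]='k', prepend. Next row=LF[8]=10
  step 19: row=10, L[10]='j', prepend. Next row=LF[10]=4
  step 20: row=4, L[4]='k', prepend. Next row=LF[4]=9
  step 21: row=9, L[9]='l', prepend. Next row=LF[9]=19
  step 22: row=19, L[19]='l', prepend. Next row=LF[19]=21
  step 23: row=21, L[21]='l', prepend. Next row=LF[21]=22
Reversed output: lllkjkjljklljjjljjkkkl$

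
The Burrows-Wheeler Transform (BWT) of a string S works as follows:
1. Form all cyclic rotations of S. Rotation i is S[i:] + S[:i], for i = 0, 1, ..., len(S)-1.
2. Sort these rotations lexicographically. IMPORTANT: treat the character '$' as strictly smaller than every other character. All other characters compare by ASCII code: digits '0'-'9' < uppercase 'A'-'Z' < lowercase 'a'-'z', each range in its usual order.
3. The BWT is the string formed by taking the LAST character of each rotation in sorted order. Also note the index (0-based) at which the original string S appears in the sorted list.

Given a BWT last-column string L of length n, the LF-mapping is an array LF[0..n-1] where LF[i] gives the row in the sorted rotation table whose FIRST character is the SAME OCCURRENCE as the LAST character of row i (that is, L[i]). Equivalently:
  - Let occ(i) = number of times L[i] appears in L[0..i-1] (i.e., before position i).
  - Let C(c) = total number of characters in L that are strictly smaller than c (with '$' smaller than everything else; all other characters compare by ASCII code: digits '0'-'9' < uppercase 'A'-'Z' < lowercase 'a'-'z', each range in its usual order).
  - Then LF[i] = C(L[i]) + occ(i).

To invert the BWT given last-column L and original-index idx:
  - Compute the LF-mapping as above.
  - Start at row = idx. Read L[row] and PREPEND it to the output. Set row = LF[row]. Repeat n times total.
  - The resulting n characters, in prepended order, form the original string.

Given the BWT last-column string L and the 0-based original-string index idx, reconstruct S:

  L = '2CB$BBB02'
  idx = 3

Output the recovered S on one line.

Answer: 2C0BBBB2$

Derivation:
LF mapping: 2 8 4 0 5 6 7 1 3
Walk LF starting at row 3, prepending L[row]:
  step 1: row=3, L[3]='$', prepend. Next row=LF[3]=0
  step 2: row=0, L[0]='2', prepend. Next row=LF[0]=2
  step 3: row=2, L[2]='B', prepend. Next row=LF[2]=4
  step 4: row=4, L[4]='B', prepend. Next row=LF[4]=5
  step 5: row=5, L[5]='B', prepend. Next row=LF[5]=6
  step 6: row=6, L[6]='B', prepend. Next row=LF[6]=7
  step 7: row=7, L[7]='0', prepend. Next row=LF[7]=1
  step 8: row=1, L[1]='C', prepend. Next row=LF[1]=8
  step 9: row=8, L[8]='2', prepend. Next row=LF[8]=3
Reversed output: 2C0BBBB2$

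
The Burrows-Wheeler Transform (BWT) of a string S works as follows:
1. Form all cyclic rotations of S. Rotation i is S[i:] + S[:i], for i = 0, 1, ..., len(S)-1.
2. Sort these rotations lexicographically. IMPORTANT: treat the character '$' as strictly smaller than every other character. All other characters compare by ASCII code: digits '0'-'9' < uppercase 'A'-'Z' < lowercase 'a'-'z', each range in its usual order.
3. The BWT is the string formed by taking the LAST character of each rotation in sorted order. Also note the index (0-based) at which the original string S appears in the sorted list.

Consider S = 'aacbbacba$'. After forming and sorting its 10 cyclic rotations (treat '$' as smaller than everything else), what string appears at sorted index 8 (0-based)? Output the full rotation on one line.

All 10 rotations (rotation i = S[i:]+S[:i]):
  rot[0] = aacbbacba$
  rot[1] = acbbacba$a
  rot[2] = cbbacba$aa
  rot[3] = bbacba$aac
  rot[4] = bacba$aacb
  rot[5] = acba$aacbb
  rot[6] = cba$aacbba
  rot[7] = ba$aacbbac
  rot[8] = a$aacbbacb
  rot[9] = $aacbbacba
Sorted (with $ < everything):
  sorted[0] = $aacbbacba
  sorted[1] = a$aacbbacb
  sorted[2] = aacbbacba$
  sorted[3] = acba$aacbb
  sorted[4] = acbbacba$a
  sorted[5] = ba$aacbbac
  sorted[6] = bacba$aacb
  sorted[7] = bbacba$aac
  sorted[8] = cba$aacbba
  sorted[9] = cbbacba$aa
sorted[8] = cba$aacbba

Answer: cba$aacbba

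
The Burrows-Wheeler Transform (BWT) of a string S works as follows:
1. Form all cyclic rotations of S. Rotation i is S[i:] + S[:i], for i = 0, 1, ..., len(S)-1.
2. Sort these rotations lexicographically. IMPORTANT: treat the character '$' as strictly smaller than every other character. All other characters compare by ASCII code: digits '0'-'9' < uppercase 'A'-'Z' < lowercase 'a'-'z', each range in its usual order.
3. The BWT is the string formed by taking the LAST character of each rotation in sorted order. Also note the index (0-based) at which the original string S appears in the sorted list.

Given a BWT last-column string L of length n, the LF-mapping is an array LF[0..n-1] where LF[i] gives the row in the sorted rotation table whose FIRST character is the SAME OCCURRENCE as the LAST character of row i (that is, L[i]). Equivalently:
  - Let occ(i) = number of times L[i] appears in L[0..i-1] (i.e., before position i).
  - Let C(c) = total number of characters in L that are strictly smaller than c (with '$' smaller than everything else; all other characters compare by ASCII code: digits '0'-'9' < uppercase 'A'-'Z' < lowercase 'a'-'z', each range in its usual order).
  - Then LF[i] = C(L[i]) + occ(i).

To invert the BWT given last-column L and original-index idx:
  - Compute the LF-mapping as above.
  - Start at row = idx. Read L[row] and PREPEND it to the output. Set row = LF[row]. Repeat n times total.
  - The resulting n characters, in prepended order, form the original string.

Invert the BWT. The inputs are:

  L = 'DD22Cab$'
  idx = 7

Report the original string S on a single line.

Answer: baD22CD$

Derivation:
LF mapping: 4 5 1 2 3 6 7 0
Walk LF starting at row 7, prepending L[row]:
  step 1: row=7, L[7]='$', prepend. Next row=LF[7]=0
  step 2: row=0, L[0]='D', prepend. Next row=LF[0]=4
  step 3: row=4, L[4]='C', prepend. Next row=LF[4]=3
  step 4: row=3, L[3]='2', prepend. Next row=LF[3]=2
  step 5: row=2, L[2]='2', prepend. Next row=LF[2]=1
  step 6: row=1, L[1]='D', prepend. Next row=LF[1]=5
  step 7: row=5, L[5]='a', prepend. Next row=LF[5]=6
  step 8: row=6, L[6]='b', prepend. Next row=LF[6]=7
Reversed output: baD22CD$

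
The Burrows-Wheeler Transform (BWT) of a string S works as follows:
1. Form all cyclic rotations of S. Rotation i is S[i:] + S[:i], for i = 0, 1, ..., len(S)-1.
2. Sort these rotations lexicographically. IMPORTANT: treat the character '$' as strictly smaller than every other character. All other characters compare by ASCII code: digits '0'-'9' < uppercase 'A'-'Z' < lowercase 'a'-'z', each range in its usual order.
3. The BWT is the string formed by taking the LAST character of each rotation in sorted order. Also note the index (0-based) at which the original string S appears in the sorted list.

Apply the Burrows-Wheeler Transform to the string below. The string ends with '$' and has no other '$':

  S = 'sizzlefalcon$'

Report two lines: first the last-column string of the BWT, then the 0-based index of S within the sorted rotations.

Answer: nfllesazoc$zi
10

Derivation:
All 13 rotations (rotation i = S[i:]+S[:i]):
  rot[0] = sizzlefalcon$
  rot[1] = izzlefalcon$s
  rot[2] = zzlefalcon$si
  rot[3] = zlefalcon$siz
  rot[4] = lefalcon$sizz
  rot[5] = efalcon$sizzl
  rot[6] = falcon$sizzle
  rot[7] = alcon$sizzlef
  rot[8] = lcon$sizzlefa
  rot[9] = con$sizzlefal
  rot[10] = on$sizzlefalc
  rot[11] = n$sizzlefalco
  rot[12] = $sizzlefalcon
Sorted (with $ < everything):
  sorted[0] = $sizzlefalcon  (last char: 'n')
  sorted[1] = alcon$sizzlef  (last char: 'f')
  sorted[2] = con$sizzlefal  (last char: 'l')
  sorted[3] = efalcon$sizzl  (last char: 'l')
  sorted[4] = falcon$sizzle  (last char: 'e')
  sorted[5] = izzlefalcon$s  (last char: 's')
  sorted[6] = lcon$sizzlefa  (last char: 'a')
  sorted[7] = lefalcon$sizz  (last char: 'z')
  sorted[8] = n$sizzlefalco  (last char: 'o')
  sorted[9] = on$sizzlefalc  (last char: 'c')
  sorted[10] = sizzlefalcon$  (last char: '$')
  sorted[11] = zlefalcon$siz  (last char: 'z')
  sorted[12] = zzlefalcon$si  (last char: 'i')
Last column: nfllesazoc$zi
Original string S is at sorted index 10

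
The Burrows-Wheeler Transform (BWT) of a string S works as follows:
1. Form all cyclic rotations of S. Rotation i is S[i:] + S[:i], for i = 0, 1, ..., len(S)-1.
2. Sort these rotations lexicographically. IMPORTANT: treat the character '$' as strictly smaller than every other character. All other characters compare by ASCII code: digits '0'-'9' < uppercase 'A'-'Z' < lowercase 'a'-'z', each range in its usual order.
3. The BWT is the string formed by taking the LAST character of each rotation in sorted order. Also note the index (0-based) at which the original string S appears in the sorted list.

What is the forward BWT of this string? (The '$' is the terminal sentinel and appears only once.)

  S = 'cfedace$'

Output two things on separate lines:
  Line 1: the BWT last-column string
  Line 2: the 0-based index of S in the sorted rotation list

Answer: eda$ecfc
3

Derivation:
All 8 rotations (rotation i = S[i:]+S[:i]):
  rot[0] = cfedace$
  rot[1] = fedace$c
  rot[2] = edace$cf
  rot[3] = dace$cfe
  rot[4] = ace$cfed
  rot[5] = ce$cfeda
  rot[6] = e$cfedac
  rot[7] = $cfedace
Sorted (with $ < everything):
  sorted[0] = $cfedace  (last char: 'e')
  sorted[1] = ace$cfed  (last char: 'd')
  sorted[2] = ce$cfeda  (last char: 'a')
  sorted[3] = cfedace$  (last char: '$')
  sorted[4] = dace$cfe  (last char: 'e')
  sorted[5] = e$cfedac  (last char: 'c')
  sorted[6] = edace$cf  (last char: 'f')
  sorted[7] = fedace$c  (last char: 'c')
Last column: eda$ecfc
Original string S is at sorted index 3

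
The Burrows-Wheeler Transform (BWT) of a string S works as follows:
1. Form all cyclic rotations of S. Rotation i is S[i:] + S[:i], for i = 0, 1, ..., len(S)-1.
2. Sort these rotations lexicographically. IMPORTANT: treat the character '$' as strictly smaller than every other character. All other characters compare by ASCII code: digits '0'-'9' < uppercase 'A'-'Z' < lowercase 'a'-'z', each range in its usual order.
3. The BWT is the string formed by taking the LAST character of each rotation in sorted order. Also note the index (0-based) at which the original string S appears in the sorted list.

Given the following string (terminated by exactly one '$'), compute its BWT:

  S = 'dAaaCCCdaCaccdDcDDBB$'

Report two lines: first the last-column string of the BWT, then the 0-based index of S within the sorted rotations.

All 21 rotations (rotation i = S[i:]+S[:i]):
  rot[0] = dAaaCCCdaCaccdDcDDBB$
  rot[1] = AaaCCCdaCaccdDcDDBB$d
  rot[2] = aaCCCdaCaccdDcDDBB$dA
  rot[3] = aCCCdaCaccdDcDDBB$dAa
  rot[4] = CCCdaCaccdDcDDBB$dAaa
  rot[5] = CCdaCaccdDcDDBB$dAaaC
  rot[6] = CdaCaccdDcDDBB$dAaaCC
  rot[7] = daCaccdDcDDBB$dAaaCCC
  rot[8] = aCaccdDcDDBB$dAaaCCCd
  rot[9] = CaccdDcDDBB$dAaaCCCda
  rot[10] = accdDcDDBB$dAaaCCCdaC
  rot[11] = ccdDcDDBB$dAaaCCCdaCa
  rot[12] = cdDcDDBB$dAaaCCCdaCac
  rot[13] = dDcDDBB$dAaaCCCdaCacc
  rot[14] = DcDDBB$dAaaCCCdaCaccd
  rot[15] = cDDBB$dAaaCCCdaCaccdD
  rot[16] = DDBB$dAaaCCCdaCaccdDc
  rot[17] = DBB$dAaaCCCdaCaccdDcD
  rot[18] = BB$dAaaCCCdaCaccdDcDD
  rot[19] = B$dAaaCCCdaCaccdDcDDB
  rot[20] = $dAaaCCCdaCaccdDcDDBB
Sorted (with $ < everything):
  sorted[0] = $dAaaCCCdaCaccdDcDDBB  (last char: 'B')
  sorted[1] = AaaCCCdaCaccdDcDDBB$d  (last char: 'd')
  sorted[2] = B$dAaaCCCdaCaccdDcDDB  (last char: 'B')
  sorted[3] = BB$dAaaCCCdaCaccdDcDD  (last char: 'D')
  sorted[4] = CCCdaCaccdDcDDBB$dAaa  (last char: 'a')
  sorted[5] = CCdaCaccdDcDDBB$dAaaC  (last char: 'C')
  sorted[6] = CaccdDcDDBB$dAaaCCCda  (last char: 'a')
  sorted[7] = CdaCaccdDcDDBB$dAaaCC  (last char: 'C')
  sorted[8] = DBB$dAaaCCCdaCaccdDcD  (last char: 'D')
  sorted[9] = DDBB$dAaaCCCdaCaccdDc  (last char: 'c')
  sorted[10] = DcDDBB$dAaaCCCdaCaccd  (last char: 'd')
  sorted[11] = aCCCdaCaccdDcDDBB$dAa  (last char: 'a')
  sorted[12] = aCaccdDcDDBB$dAaaCCCd  (last char: 'd')
  sorted[13] = aaCCCdaCaccdDcDDBB$dA  (last char: 'A')
  sorted[14] = accdDcDDBB$dAaaCCCdaC  (last char: 'C')
  sorted[15] = cDDBB$dAaaCCCdaCaccdD  (last char: 'D')
  sorted[16] = ccdDcDDBB$dAaaCCCdaCa  (last char: 'a')
  sorted[17] = cdDcDDBB$dAaaCCCdaCac  (last char: 'c')
  sorted[18] = dAaaCCCdaCaccdDcDDBB$  (last char: '$')
  sorted[19] = dDcDDBB$dAaaCCCdaCacc  (last char: 'c')
  sorted[20] = daCaccdDcDDBB$dAaaCCC  (last char: 'C')
Last column: BdBDaCaCDcdadACDac$cC
Original string S is at sorted index 18

Answer: BdBDaCaCDcdadACDac$cC
18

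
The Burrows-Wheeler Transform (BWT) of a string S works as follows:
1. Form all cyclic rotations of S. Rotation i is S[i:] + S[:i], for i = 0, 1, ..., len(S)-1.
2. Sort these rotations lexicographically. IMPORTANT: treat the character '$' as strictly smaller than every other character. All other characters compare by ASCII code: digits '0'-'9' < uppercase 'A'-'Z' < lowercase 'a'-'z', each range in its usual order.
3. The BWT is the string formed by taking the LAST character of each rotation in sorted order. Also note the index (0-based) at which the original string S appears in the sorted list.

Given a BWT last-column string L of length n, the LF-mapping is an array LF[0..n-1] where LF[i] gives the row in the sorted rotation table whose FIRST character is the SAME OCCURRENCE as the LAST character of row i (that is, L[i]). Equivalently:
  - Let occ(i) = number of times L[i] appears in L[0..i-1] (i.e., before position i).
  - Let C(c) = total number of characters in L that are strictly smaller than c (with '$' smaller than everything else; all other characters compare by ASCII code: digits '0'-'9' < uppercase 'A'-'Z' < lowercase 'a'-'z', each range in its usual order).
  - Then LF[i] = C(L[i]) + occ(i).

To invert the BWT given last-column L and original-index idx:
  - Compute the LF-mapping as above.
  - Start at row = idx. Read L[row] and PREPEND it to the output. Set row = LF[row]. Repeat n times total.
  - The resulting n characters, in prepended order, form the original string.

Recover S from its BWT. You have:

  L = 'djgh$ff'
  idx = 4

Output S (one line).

Answer: gfhfjd$

Derivation:
LF mapping: 1 6 4 5 0 2 3
Walk LF starting at row 4, prepending L[row]:
  step 1: row=4, L[4]='$', prepend. Next row=LF[4]=0
  step 2: row=0, L[0]='d', prepend. Next row=LF[0]=1
  step 3: row=1, L[1]='j', prepend. Next row=LF[1]=6
  step 4: row=6, L[6]='f', prepend. Next row=LF[6]=3
  step 5: row=3, L[3]='h', prepend. Next row=LF[3]=5
  step 6: row=5, L[5]='f', prepend. Next row=LF[5]=2
  step 7: row=2, L[2]='g', prepend. Next row=LF[2]=4
Reversed output: gfhfjd$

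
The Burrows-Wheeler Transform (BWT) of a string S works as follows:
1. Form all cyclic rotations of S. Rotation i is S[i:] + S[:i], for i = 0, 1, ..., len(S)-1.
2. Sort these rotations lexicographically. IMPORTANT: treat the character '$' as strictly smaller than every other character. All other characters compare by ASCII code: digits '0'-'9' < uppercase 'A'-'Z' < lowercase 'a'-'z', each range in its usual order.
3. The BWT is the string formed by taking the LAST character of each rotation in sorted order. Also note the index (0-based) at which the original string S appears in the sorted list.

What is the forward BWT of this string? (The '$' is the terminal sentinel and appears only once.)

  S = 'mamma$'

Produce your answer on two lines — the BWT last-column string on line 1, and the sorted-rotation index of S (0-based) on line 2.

Answer: ammm$a
4

Derivation:
All 6 rotations (rotation i = S[i:]+S[:i]):
  rot[0] = mamma$
  rot[1] = amma$m
  rot[2] = mma$ma
  rot[3] = ma$mam
  rot[4] = a$mamm
  rot[5] = $mamma
Sorted (with $ < everything):
  sorted[0] = $mamma  (last char: 'a')
  sorted[1] = a$mamm  (last char: 'm')
  sorted[2] = amma$m  (last char: 'm')
  sorted[3] = ma$mam  (last char: 'm')
  sorted[4] = mamma$  (last char: '$')
  sorted[5] = mma$ma  (last char: 'a')
Last column: ammm$a
Original string S is at sorted index 4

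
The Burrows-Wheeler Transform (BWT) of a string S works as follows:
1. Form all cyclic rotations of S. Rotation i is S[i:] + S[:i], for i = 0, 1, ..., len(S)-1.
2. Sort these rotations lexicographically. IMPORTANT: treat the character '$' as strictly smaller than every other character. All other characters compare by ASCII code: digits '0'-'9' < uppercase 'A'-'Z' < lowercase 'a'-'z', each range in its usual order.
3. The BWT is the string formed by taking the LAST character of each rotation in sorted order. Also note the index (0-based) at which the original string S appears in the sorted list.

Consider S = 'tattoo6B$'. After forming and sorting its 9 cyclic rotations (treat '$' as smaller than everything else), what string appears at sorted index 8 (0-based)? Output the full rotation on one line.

Answer: ttoo6B$ta

Derivation:
All 9 rotations (rotation i = S[i:]+S[:i]):
  rot[0] = tattoo6B$
  rot[1] = attoo6B$t
  rot[2] = ttoo6B$ta
  rot[3] = too6B$tat
  rot[4] = oo6B$tatt
  rot[5] = o6B$tatto
  rot[6] = 6B$tattoo
  rot[7] = B$tattoo6
  rot[8] = $tattoo6B
Sorted (with $ < everything):
  sorted[0] = $tattoo6B
  sorted[1] = 6B$tattoo
  sorted[2] = B$tattoo6
  sorted[3] = attoo6B$t
  sorted[4] = o6B$tatto
  sorted[5] = oo6B$tatt
  sorted[6] = tattoo6B$
  sorted[7] = too6B$tat
  sorted[8] = ttoo6B$ta
sorted[8] = ttoo6B$ta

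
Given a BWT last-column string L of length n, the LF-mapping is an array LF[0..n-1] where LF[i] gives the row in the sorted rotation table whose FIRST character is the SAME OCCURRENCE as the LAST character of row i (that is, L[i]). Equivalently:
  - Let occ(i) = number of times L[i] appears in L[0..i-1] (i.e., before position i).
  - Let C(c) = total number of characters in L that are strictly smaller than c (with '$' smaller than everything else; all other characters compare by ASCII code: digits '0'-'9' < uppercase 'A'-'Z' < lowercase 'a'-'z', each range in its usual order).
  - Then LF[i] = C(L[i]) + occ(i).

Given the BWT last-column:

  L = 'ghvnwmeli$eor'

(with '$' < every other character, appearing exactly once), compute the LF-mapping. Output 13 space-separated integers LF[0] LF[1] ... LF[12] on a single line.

Char counts: '$':1, 'e':2, 'g':1, 'h':1, 'i':1, 'l':1, 'm':1, 'n':1, 'o':1, 'r':1, 'v':1, 'w':1
C (first-col start): C('$')=0, C('e')=1, C('g')=3, C('h')=4, C('i')=5, C('l')=6, C('m')=7, C('n')=8, C('o')=9, C('r')=10, C('v')=11, C('w')=12
L[0]='g': occ=0, LF[0]=C('g')+0=3+0=3
L[1]='h': occ=0, LF[1]=C('h')+0=4+0=4
L[2]='v': occ=0, LF[2]=C('v')+0=11+0=11
L[3]='n': occ=0, LF[3]=C('n')+0=8+0=8
L[4]='w': occ=0, LF[4]=C('w')+0=12+0=12
L[5]='m': occ=0, LF[5]=C('m')+0=7+0=7
L[6]='e': occ=0, LF[6]=C('e')+0=1+0=1
L[7]='l': occ=0, LF[7]=C('l')+0=6+0=6
L[8]='i': occ=0, LF[8]=C('i')+0=5+0=5
L[9]='$': occ=0, LF[9]=C('$')+0=0+0=0
L[10]='e': occ=1, LF[10]=C('e')+1=1+1=2
L[11]='o': occ=0, LF[11]=C('o')+0=9+0=9
L[12]='r': occ=0, LF[12]=C('r')+0=10+0=10

Answer: 3 4 11 8 12 7 1 6 5 0 2 9 10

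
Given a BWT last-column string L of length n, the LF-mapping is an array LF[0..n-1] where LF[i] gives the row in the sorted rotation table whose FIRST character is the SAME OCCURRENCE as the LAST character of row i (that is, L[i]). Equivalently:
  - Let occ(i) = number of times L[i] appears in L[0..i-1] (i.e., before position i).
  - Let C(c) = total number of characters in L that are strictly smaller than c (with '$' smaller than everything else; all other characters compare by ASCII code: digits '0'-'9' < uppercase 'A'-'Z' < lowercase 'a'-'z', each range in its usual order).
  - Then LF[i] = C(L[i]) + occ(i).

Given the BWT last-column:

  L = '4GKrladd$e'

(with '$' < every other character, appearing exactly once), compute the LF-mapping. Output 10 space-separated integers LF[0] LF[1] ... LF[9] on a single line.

Char counts: '$':1, '4':1, 'G':1, 'K':1, 'a':1, 'd':2, 'e':1, 'l':1, 'r':1
C (first-col start): C('$')=0, C('4')=1, C('G')=2, C('K')=3, C('a')=4, C('d')=5, C('e')=7, C('l')=8, C('r')=9
L[0]='4': occ=0, LF[0]=C('4')+0=1+0=1
L[1]='G': occ=0, LF[1]=C('G')+0=2+0=2
L[2]='K': occ=0, LF[2]=C('K')+0=3+0=3
L[3]='r': occ=0, LF[3]=C('r')+0=9+0=9
L[4]='l': occ=0, LF[4]=C('l')+0=8+0=8
L[5]='a': occ=0, LF[5]=C('a')+0=4+0=4
L[6]='d': occ=0, LF[6]=C('d')+0=5+0=5
L[7]='d': occ=1, LF[7]=C('d')+1=5+1=6
L[8]='$': occ=0, LF[8]=C('$')+0=0+0=0
L[9]='e': occ=0, LF[9]=C('e')+0=7+0=7

Answer: 1 2 3 9 8 4 5 6 0 7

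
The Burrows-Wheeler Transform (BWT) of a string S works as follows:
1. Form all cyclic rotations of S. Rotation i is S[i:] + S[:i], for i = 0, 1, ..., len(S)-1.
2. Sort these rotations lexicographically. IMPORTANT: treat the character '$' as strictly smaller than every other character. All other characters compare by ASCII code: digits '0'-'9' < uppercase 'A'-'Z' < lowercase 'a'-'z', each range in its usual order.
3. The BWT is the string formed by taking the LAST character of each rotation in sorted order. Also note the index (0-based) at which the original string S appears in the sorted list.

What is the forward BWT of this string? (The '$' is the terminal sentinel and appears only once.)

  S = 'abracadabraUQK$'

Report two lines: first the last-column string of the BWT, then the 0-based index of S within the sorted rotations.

All 15 rotations (rotation i = S[i:]+S[:i]):
  rot[0] = abracadabraUQK$
  rot[1] = bracadabraUQK$a
  rot[2] = racadabraUQK$ab
  rot[3] = acadabraUQK$abr
  rot[4] = cadabraUQK$abra
  rot[5] = adabraUQK$abrac
  rot[6] = dabraUQK$abraca
  rot[7] = abraUQK$abracad
  rot[8] = braUQK$abracada
  rot[9] = raUQK$abracadab
  rot[10] = aUQK$abracadabr
  rot[11] = UQK$abracadabra
  rot[12] = QK$abracadabraU
  rot[13] = K$abracadabraUQ
  rot[14] = $abracadabraUQK
Sorted (with $ < everything):
  sorted[0] = $abracadabraUQK  (last char: 'K')
  sorted[1] = K$abracadabraUQ  (last char: 'Q')
  sorted[2] = QK$abracadabraU  (last char: 'U')
  sorted[3] = UQK$abracadabra  (last char: 'a')
  sorted[4] = aUQK$abracadabr  (last char: 'r')
  sorted[5] = abraUQK$abracad  (last char: 'd')
  sorted[6] = abracadabraUQK$  (last char: '$')
  sorted[7] = acadabraUQK$abr  (last char: 'r')
  sorted[8] = adabraUQK$abrac  (last char: 'c')
  sorted[9] = braUQK$abracada  (last char: 'a')
  sorted[10] = bracadabraUQK$a  (last char: 'a')
  sorted[11] = cadabraUQK$abra  (last char: 'a')
  sorted[12] = dabraUQK$abraca  (last char: 'a')
  sorted[13] = raUQK$abracadab  (last char: 'b')
  sorted[14] = racadabraUQK$ab  (last char: 'b')
Last column: KQUard$rcaaaabb
Original string S is at sorted index 6

Answer: KQUard$rcaaaabb
6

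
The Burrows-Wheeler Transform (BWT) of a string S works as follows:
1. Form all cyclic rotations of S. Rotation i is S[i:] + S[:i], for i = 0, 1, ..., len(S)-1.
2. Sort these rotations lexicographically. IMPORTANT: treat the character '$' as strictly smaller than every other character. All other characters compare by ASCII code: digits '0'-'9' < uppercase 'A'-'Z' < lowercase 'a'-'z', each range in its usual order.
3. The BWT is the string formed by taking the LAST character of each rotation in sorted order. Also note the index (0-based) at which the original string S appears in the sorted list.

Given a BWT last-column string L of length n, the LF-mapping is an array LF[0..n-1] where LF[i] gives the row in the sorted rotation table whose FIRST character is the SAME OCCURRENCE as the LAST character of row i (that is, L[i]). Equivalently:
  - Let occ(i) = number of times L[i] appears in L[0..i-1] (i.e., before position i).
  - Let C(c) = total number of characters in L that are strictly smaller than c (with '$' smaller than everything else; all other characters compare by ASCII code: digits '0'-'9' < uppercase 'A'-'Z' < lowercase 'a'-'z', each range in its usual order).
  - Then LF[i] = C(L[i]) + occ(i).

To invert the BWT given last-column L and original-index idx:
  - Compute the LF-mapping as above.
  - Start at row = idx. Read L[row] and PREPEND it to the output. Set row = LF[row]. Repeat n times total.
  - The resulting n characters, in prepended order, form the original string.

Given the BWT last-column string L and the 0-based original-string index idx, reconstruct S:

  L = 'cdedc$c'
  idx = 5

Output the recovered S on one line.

Answer: dcecdc$

Derivation:
LF mapping: 1 4 6 5 2 0 3
Walk LF starting at row 5, prepending L[row]:
  step 1: row=5, L[5]='$', prepend. Next row=LF[5]=0
  step 2: row=0, L[0]='c', prepend. Next row=LF[0]=1
  step 3: row=1, L[1]='d', prepend. Next row=LF[1]=4
  step 4: row=4, L[4]='c', prepend. Next row=LF[4]=2
  step 5: row=2, L[2]='e', prepend. Next row=LF[2]=6
  step 6: row=6, L[6]='c', prepend. Next row=LF[6]=3
  step 7: row=3, L[3]='d', prepend. Next row=LF[3]=5
Reversed output: dcecdc$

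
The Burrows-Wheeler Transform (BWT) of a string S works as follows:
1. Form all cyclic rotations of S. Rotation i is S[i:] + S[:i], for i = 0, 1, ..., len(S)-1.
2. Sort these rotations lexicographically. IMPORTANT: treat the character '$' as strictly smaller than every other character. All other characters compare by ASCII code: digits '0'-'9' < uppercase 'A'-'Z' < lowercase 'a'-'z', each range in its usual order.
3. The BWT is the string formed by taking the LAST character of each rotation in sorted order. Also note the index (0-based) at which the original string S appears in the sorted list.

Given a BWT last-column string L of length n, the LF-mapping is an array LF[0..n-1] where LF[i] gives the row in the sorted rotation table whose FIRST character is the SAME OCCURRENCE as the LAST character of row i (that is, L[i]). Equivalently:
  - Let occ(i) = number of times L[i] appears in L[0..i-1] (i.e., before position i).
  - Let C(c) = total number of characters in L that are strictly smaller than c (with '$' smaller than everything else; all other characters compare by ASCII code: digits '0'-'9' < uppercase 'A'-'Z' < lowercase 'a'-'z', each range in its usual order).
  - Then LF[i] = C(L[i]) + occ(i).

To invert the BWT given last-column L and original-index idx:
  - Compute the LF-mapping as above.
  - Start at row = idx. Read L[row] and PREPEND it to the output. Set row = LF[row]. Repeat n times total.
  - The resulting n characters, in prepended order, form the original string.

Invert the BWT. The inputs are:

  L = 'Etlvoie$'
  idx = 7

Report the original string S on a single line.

LF mapping: 1 6 4 7 5 3 2 0
Walk LF starting at row 7, prepending L[row]:
  step 1: row=7, L[7]='$', prepend. Next row=LF[7]=0
  step 2: row=0, L[0]='E', prepend. Next row=LF[0]=1
  step 3: row=1, L[1]='t', prepend. Next row=LF[1]=6
  step 4: row=6, L[6]='e', prepend. Next row=LF[6]=2
  step 5: row=2, L[2]='l', prepend. Next row=LF[2]=4
  step 6: row=4, L[4]='o', prepend. Next row=LF[4]=5
  step 7: row=5, L[5]='i', prepend. Next row=LF[5]=3
  step 8: row=3, L[3]='v', prepend. Next row=LF[3]=7
Reversed output: violetE$

Answer: violetE$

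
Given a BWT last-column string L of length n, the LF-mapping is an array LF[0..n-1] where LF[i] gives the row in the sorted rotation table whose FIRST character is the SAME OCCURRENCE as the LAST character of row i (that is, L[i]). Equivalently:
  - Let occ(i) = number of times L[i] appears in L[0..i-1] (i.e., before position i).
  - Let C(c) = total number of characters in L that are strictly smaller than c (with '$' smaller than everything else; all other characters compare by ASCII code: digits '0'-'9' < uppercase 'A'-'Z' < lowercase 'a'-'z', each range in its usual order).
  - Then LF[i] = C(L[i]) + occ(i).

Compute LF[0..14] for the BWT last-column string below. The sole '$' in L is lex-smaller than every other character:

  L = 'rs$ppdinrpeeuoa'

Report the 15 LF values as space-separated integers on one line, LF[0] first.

Answer: 11 13 0 8 9 2 5 6 12 10 3 4 14 7 1

Derivation:
Char counts: '$':1, 'a':1, 'd':1, 'e':2, 'i':1, 'n':1, 'o':1, 'p':3, 'r':2, 's':1, 'u':1
C (first-col start): C('$')=0, C('a')=1, C('d')=2, C('e')=3, C('i')=5, C('n')=6, C('o')=7, C('p')=8, C('r')=11, C('s')=13, C('u')=14
L[0]='r': occ=0, LF[0]=C('r')+0=11+0=11
L[1]='s': occ=0, LF[1]=C('s')+0=13+0=13
L[2]='$': occ=0, LF[2]=C('$')+0=0+0=0
L[3]='p': occ=0, LF[3]=C('p')+0=8+0=8
L[4]='p': occ=1, LF[4]=C('p')+1=8+1=9
L[5]='d': occ=0, LF[5]=C('d')+0=2+0=2
L[6]='i': occ=0, LF[6]=C('i')+0=5+0=5
L[7]='n': occ=0, LF[7]=C('n')+0=6+0=6
L[8]='r': occ=1, LF[8]=C('r')+1=11+1=12
L[9]='p': occ=2, LF[9]=C('p')+2=8+2=10
L[10]='e': occ=0, LF[10]=C('e')+0=3+0=3
L[11]='e': occ=1, LF[11]=C('e')+1=3+1=4
L[12]='u': occ=0, LF[12]=C('u')+0=14+0=14
L[13]='o': occ=0, LF[13]=C('o')+0=7+0=7
L[14]='a': occ=0, LF[14]=C('a')+0=1+0=1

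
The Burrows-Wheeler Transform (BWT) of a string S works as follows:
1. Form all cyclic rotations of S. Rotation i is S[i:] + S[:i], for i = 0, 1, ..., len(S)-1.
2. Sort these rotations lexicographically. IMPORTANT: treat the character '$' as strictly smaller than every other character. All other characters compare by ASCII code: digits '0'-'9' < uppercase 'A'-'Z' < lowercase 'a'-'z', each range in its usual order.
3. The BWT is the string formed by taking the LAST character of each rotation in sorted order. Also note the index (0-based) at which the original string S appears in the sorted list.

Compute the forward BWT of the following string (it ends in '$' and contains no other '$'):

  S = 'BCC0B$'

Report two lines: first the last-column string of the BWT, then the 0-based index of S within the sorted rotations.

All 6 rotations (rotation i = S[i:]+S[:i]):
  rot[0] = BCC0B$
  rot[1] = CC0B$B
  rot[2] = C0B$BC
  rot[3] = 0B$BCC
  rot[4] = B$BCC0
  rot[5] = $BCC0B
Sorted (with $ < everything):
  sorted[0] = $BCC0B  (last char: 'B')
  sorted[1] = 0B$BCC  (last char: 'C')
  sorted[2] = B$BCC0  (last char: '0')
  sorted[3] = BCC0B$  (last char: '$')
  sorted[4] = C0B$BC  (last char: 'C')
  sorted[5] = CC0B$B  (last char: 'B')
Last column: BC0$CB
Original string S is at sorted index 3

Answer: BC0$CB
3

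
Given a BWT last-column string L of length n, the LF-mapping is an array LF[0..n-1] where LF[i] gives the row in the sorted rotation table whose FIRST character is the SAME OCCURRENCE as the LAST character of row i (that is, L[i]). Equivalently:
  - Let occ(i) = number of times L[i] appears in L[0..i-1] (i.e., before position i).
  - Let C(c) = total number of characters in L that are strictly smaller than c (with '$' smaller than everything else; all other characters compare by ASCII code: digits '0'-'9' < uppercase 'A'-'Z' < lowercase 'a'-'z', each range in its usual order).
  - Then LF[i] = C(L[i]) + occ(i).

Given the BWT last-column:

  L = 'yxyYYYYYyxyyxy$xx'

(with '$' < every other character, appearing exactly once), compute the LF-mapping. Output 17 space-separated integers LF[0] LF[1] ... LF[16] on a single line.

Char counts: '$':1, 'Y':5, 'x':5, 'y':6
C (first-col start): C('$')=0, C('Y')=1, C('x')=6, C('y')=11
L[0]='y': occ=0, LF[0]=C('y')+0=11+0=11
L[1]='x': occ=0, LF[1]=C('x')+0=6+0=6
L[2]='y': occ=1, LF[2]=C('y')+1=11+1=12
L[3]='Y': occ=0, LF[3]=C('Y')+0=1+0=1
L[4]='Y': occ=1, LF[4]=C('Y')+1=1+1=2
L[5]='Y': occ=2, LF[5]=C('Y')+2=1+2=3
L[6]='Y': occ=3, LF[6]=C('Y')+3=1+3=4
L[7]='Y': occ=4, LF[7]=C('Y')+4=1+4=5
L[8]='y': occ=2, LF[8]=C('y')+2=11+2=13
L[9]='x': occ=1, LF[9]=C('x')+1=6+1=7
L[10]='y': occ=3, LF[10]=C('y')+3=11+3=14
L[11]='y': occ=4, LF[11]=C('y')+4=11+4=15
L[12]='x': occ=2, LF[12]=C('x')+2=6+2=8
L[13]='y': occ=5, LF[13]=C('y')+5=11+5=16
L[14]='$': occ=0, LF[14]=C('$')+0=0+0=0
L[15]='x': occ=3, LF[15]=C('x')+3=6+3=9
L[16]='x': occ=4, LF[16]=C('x')+4=6+4=10

Answer: 11 6 12 1 2 3 4 5 13 7 14 15 8 16 0 9 10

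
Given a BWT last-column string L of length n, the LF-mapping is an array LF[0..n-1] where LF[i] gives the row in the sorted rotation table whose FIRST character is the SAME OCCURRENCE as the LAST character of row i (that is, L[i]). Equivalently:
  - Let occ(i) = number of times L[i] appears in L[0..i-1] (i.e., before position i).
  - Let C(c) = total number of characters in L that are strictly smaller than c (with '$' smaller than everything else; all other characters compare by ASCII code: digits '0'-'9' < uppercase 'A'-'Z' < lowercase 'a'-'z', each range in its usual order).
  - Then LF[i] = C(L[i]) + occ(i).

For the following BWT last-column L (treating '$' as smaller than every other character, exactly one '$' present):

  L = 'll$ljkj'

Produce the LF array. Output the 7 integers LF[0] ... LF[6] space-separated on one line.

Char counts: '$':1, 'j':2, 'k':1, 'l':3
C (first-col start): C('$')=0, C('j')=1, C('k')=3, C('l')=4
L[0]='l': occ=0, LF[0]=C('l')+0=4+0=4
L[1]='l': occ=1, LF[1]=C('l')+1=4+1=5
L[2]='$': occ=0, LF[2]=C('$')+0=0+0=0
L[3]='l': occ=2, LF[3]=C('l')+2=4+2=6
L[4]='j': occ=0, LF[4]=C('j')+0=1+0=1
L[5]='k': occ=0, LF[5]=C('k')+0=3+0=3
L[6]='j': occ=1, LF[6]=C('j')+1=1+1=2

Answer: 4 5 0 6 1 3 2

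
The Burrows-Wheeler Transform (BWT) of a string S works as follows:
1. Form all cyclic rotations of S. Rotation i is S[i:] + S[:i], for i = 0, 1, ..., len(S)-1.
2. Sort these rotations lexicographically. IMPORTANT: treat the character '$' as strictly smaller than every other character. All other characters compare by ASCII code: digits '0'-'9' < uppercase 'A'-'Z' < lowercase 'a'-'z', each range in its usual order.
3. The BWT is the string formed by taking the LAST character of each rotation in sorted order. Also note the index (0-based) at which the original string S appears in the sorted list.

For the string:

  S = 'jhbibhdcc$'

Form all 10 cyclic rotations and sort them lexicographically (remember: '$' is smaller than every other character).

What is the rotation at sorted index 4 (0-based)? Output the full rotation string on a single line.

All 10 rotations (rotation i = S[i:]+S[:i]):
  rot[0] = jhbibhdcc$
  rot[1] = hbibhdcc$j
  rot[2] = bibhdcc$jh
  rot[3] = ibhdcc$jhb
  rot[4] = bhdcc$jhbi
  rot[5] = hdcc$jhbib
  rot[6] = dcc$jhbibh
  rot[7] = cc$jhbibhd
  rot[8] = c$jhbibhdc
  rot[9] = $jhbibhdcc
Sorted (with $ < everything):
  sorted[0] = $jhbibhdcc
  sorted[1] = bhdcc$jhbi
  sorted[2] = bibhdcc$jh
  sorted[3] = c$jhbibhdc
  sorted[4] = cc$jhbibhd
  sorted[5] = dcc$jhbibh
  sorted[6] = hbibhdcc$j
  sorted[7] = hdcc$jhbib
  sorted[8] = ibhdcc$jhb
  sorted[9] = jhbibhdcc$
sorted[4] = cc$jhbibhd

Answer: cc$jhbibhd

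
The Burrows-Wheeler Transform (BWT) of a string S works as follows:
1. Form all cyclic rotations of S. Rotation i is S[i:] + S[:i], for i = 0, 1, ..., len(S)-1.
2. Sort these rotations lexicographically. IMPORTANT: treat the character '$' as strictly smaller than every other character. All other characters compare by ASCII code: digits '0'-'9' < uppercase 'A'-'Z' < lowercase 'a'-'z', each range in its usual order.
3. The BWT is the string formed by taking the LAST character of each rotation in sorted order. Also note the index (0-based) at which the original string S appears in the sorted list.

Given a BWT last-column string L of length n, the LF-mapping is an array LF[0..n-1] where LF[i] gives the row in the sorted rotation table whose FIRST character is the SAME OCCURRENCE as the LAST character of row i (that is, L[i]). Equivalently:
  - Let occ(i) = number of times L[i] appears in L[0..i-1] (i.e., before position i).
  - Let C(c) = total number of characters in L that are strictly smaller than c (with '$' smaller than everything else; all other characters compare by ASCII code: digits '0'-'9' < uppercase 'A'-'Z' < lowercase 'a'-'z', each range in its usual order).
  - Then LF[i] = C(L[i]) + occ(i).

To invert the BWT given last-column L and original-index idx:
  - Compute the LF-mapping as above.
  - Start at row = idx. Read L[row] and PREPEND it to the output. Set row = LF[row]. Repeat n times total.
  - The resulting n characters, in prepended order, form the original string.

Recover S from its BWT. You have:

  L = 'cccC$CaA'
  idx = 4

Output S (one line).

LF mapping: 5 6 7 2 0 3 4 1
Walk LF starting at row 4, prepending L[row]:
  step 1: row=4, L[4]='$', prepend. Next row=LF[4]=0
  step 2: row=0, L[0]='c', prepend. Next row=LF[0]=5
  step 3: row=5, L[5]='C', prepend. Next row=LF[5]=3
  step 4: row=3, L[3]='C', prepend. Next row=LF[3]=2
  step 5: row=2, L[2]='c', prepend. Next row=LF[2]=7
  step 6: row=7, L[7]='A', prepend. Next row=LF[7]=1
  step 7: row=1, L[1]='c', prepend. Next row=LF[1]=6
  step 8: row=6, L[6]='a', prepend. Next row=LF[6]=4
Reversed output: acAcCCc$

Answer: acAcCCc$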